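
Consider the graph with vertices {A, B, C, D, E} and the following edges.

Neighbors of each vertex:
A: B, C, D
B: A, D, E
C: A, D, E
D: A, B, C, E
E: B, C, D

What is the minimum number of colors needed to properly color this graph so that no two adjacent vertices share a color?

3

A, B, D are pairwise adjacent, so at least 3 colors are needed.
3 colors suffice: color 1 → {D}; color 2 → {A, E}; color 3 → {B, C}. No two adjacent vertices share a color.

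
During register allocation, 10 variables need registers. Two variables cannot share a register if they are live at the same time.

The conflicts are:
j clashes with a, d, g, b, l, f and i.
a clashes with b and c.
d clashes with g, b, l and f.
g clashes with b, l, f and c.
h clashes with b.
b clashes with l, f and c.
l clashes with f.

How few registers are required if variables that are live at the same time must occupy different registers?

6

j, d, g, b, l, f all conflict with each other, so at least 6 registers are needed.
6 registers suffice: register 1 → {b, i}; register 2 → {j, h, c}; register 3 → {a, g}; register 4 → {l}; register 5 → {f}; register 6 → {d}. No two conflicting variables share a register.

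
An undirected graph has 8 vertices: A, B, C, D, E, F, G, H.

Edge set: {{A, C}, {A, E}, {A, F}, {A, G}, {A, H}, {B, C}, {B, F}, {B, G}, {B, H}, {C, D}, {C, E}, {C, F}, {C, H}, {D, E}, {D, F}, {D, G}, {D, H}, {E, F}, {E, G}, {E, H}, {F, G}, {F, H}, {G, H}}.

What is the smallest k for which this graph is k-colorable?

5

D, E, F, G, H are pairwise adjacent (a clique of size 5), so at least 5 colors are needed.
5 colors suffice: color red → {F}; color blue → {H}; color green → {B, E}; color yellow → {C, G}; color purple → {A, D}. No two adjacent vertices share a color.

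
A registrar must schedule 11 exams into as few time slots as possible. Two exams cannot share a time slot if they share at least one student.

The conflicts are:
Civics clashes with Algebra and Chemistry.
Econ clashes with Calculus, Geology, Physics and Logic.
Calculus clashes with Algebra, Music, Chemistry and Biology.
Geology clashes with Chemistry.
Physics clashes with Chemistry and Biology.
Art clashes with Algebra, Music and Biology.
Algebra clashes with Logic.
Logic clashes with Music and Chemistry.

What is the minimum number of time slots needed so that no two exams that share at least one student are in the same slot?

2

Algebra and Logic conflict, so at least 2 time slots are needed.
2 time slots suffice: time slot 1 → {Econ, Algebra, Music, Chemistry, Biology}; time slot 2 → {Civics, Calculus, Geology, Physics, Art, Logic}. Every pair that conflicts lands in different time slots.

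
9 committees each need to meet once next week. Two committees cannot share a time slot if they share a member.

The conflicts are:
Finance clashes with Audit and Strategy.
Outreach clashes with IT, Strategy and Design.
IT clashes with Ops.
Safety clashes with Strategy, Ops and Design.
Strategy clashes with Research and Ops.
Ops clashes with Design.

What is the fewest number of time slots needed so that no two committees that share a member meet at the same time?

3

Safety, Ops, Design are mutually in conflict, so at least 3 time slots are needed.
Using 3 time slots: Finance=2, Audit=1, Outreach=2, IT=1, Safety=3, Strategy=1, Research=2, Ops=2, Design=1. No two conflicting committees share a time slot.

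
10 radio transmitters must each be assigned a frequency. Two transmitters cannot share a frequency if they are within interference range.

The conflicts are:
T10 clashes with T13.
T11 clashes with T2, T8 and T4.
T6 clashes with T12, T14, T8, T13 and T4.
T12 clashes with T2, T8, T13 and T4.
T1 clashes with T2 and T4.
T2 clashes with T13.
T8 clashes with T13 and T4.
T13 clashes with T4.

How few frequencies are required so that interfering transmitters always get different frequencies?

5

T6, T12, T8, T13, T4 all conflict with each other, so at least 5 frequencies are needed.
5 frequencies suffice: frequency 1 → {T10, T14, T2, T4}; frequency 2 → {T11, T1, T13}; frequency 3 → {T6}; frequency 4 → {T8}; frequency 5 → {T12}. Each listed conflict is separated.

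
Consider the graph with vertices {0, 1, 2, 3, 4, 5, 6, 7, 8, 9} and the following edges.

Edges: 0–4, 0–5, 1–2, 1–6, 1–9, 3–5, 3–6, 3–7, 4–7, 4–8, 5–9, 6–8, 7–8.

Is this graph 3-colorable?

The chromatic number is 3. 4, 7, 8 are pairwise adjacent, so at least 3 colors are needed.
3 colors suffice: color a → {1, 5, 8}; color b → {2, 3, 4, 9}; color c → {0, 6, 7}.
That is already a proper 3-coloring.

Yes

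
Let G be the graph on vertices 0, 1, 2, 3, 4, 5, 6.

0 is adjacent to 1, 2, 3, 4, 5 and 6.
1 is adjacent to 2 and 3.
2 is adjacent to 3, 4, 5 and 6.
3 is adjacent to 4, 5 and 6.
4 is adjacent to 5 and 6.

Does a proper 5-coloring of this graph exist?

The chromatic number is 5. 0, 2, 3, 4, 5 form a clique, so at least 5 colors are needed.
5 colors suffice: color red → {2}; color blue → {3}; color green → {0}; color yellow → {1, 4}; color purple → {5, 6}.
That is already a proper 5-coloring.

Yes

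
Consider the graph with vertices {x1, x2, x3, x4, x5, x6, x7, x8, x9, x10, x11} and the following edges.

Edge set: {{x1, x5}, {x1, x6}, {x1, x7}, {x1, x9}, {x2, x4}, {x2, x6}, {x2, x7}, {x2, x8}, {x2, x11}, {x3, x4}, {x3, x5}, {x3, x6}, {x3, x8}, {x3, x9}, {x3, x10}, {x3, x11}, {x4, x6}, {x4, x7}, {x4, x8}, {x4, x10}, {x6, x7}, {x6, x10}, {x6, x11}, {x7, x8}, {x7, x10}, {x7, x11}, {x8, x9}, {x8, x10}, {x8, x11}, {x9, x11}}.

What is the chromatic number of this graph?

4

x2, x6, x7, x11 form a clique, so at least 4 colors are needed.
A valid assignment using 4 colors: x1=3, x2=4, x3=1, x4=3, x5=2, x6=2, x7=1, x8=2, x9=4, x10=4, x11=3. No two adjacent vertices share a color.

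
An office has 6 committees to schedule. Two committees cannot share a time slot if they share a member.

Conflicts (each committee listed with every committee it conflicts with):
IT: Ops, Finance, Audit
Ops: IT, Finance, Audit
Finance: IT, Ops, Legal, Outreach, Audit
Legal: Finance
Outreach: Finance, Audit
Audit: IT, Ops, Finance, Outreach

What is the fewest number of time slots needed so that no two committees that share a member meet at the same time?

4

IT, Ops, Finance, Audit are mutually in conflict, so at least 4 time slots are needed.
4 time slots suffice: time slot 1 → {Finance}; time slot 2 → {Legal, Audit}; time slot 3 → {Ops, Outreach}; time slot 4 → {IT}. No two conflicting committees share a time slot.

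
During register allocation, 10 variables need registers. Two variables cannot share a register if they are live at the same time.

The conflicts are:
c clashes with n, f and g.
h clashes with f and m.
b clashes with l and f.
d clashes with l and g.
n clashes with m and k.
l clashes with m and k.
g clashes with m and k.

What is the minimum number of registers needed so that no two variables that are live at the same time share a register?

3

The cycle h-m-l-b-f-h has odd length 5, so it cannot be 2-colored; at least 3 registers are needed.
3 registers suffice: register 1 → {c, b, d, m, k}; register 2 → {n, l, f, g}; register 3 → {h}. Every pair that conflicts lands in different registers.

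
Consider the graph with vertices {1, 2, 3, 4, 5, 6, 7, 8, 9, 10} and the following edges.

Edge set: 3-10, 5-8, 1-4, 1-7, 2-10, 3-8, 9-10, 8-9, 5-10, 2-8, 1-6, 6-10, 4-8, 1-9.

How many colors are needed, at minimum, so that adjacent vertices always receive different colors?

6 and 10 are adjacent, so at least 2 colors are needed.
2 colors suffice: color red → {1, 8, 10}; color blue → {2, 3, 4, 5, 6, 7, 9}. No two adjacent vertices share a color.

2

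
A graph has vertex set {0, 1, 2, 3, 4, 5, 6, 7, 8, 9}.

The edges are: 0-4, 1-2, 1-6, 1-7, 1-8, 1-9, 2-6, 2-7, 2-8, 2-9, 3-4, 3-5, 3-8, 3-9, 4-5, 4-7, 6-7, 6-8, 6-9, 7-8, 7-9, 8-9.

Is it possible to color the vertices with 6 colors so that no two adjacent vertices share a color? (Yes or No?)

Yes

The chromatic number is 6. 1, 2, 6, 7, 8, 9 are pairwise adjacent (a clique of size 6), so at least 6 colors are needed.
6 colors suffice: color a → {0, 3, 7}; color b → {4, 8}; color c → {5, 9}; color d → {6}; color e → {1}; color f → {2}.
That is already a proper 6-coloring.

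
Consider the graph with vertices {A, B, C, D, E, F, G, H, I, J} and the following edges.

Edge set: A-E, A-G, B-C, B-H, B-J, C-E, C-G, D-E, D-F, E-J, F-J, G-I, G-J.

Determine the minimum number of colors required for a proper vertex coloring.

2

B and H are adjacent, so at least 2 colors are needed.
2 colors suffice: A=1, B=2, C=1, D=1, E=2, F=2, G=2, H=1, I=1, J=1. No two adjacent vertices share a color.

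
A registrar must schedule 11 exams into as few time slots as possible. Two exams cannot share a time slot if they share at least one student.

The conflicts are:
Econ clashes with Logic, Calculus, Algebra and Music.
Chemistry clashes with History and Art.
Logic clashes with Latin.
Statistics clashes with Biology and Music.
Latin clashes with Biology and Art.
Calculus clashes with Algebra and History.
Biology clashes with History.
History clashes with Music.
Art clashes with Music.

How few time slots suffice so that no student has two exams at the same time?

Econ, Calculus, Algebra pairwise conflict, so at least 3 time slots are needed.
A valid assignment using 3 time slots: Econ=1, Chemistry=2, Logic=2, Statistics=1, Latin=1, Calculus=2, Biology=2, Algebra=3, History=1, Art=3, Music=2. Every pair that conflicts lands in different time slots.

3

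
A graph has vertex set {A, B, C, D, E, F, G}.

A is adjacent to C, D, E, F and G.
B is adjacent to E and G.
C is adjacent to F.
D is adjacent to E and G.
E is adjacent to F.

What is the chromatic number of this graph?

A, C, F form a triangle, so at least 3 colors are needed.
3 colors suffice: A=red, B=red, C=blue, D=green, E=blue, F=green, G=blue. No two adjacent vertices share a color.

3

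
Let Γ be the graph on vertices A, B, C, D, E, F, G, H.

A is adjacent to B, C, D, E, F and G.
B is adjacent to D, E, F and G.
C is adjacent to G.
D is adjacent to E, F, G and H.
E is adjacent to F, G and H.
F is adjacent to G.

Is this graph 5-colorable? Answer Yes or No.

A, B, D, E, F, G are mutually adjacent (a clique of size 6), so at least 6 colors are needed.
So 5 colors are not enough.

No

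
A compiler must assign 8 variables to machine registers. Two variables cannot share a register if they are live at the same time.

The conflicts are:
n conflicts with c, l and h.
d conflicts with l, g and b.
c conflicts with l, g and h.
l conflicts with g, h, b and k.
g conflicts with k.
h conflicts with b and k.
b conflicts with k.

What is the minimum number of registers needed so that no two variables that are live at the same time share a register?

l, h, b, k pairwise conflict, so at least 4 registers are needed.
4 registers suffice: register 1 → {l}; register 2 → {g, h}; register 3 → {d, c, k}; register 4 → {n, b}. No two conflicting variables share a register.

4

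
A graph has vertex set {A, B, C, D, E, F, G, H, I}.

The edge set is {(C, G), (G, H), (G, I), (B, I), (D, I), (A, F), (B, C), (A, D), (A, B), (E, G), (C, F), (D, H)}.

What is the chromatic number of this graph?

2

A and D are adjacent, so at least 2 colors are needed.
2 colors suffice: color 1 → {B, D, F, G}; color 2 → {A, C, E, H, I}. No two adjacent vertices share a color.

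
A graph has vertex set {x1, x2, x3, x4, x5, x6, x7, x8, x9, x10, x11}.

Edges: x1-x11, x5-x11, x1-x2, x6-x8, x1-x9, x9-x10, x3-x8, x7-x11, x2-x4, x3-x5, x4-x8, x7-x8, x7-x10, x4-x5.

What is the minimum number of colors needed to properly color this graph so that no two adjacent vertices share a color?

The cycle x7-x8-x4-x5-x11-x7 has odd length 5, so it cannot be 2-colored; at least 3 colors are needed.
3 colors suffice: color red → {x1, x5, x8, x10}; color blue → {x3, x4, x6, x9, x11}; color green → {x2, x7}. Every edge joins two different colors.

3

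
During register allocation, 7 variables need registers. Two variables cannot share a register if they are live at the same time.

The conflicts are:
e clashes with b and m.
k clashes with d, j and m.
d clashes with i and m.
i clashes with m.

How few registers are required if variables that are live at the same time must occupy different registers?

k, d, m pairwise conflict, so at least 3 registers are needed.
3 registers suffice: register 1 → {b, j, m}; register 2 → {e, k, i}; register 3 → {d}. Every pair that conflicts lands in different registers.

3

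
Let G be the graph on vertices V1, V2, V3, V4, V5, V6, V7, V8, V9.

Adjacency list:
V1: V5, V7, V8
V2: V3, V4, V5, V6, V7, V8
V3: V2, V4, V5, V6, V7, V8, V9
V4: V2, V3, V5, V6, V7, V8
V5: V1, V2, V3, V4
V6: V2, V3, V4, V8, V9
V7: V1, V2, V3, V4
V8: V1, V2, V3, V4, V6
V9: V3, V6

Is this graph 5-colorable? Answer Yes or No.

The chromatic number is 5. V2, V3, V4, V6, V8 form a clique, so at least 5 colors are needed.
A valid assignment using 5 colors: V1=red, V2=blue, V3=red, V4=green, V5=yellow, V6=purple, V7=yellow, V8=yellow, V9=blue.
That is already a proper 5-coloring.

Yes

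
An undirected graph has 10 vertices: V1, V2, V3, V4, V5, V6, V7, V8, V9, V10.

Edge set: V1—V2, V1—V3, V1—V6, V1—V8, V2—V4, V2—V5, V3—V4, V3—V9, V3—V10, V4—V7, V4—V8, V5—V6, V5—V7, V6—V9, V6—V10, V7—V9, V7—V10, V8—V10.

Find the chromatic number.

2

V3 and V9 are adjacent, so at least 2 colors are needed.
2 colors suffice: color 1 → {V1, V4, V5, V9, V10}; color 2 → {V2, V3, V6, V7, V8}. Every edge joins two different colors.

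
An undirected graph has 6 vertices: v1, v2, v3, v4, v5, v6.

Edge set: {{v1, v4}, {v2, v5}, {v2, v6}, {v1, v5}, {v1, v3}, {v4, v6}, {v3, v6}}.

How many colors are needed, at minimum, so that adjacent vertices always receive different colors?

The cycle v1-v5-v2-v6-v3-v1 has odd length 5, so it cannot be 2-colored; at least 3 colors are needed.
3 colors suffice: v1=1, v2=2, v3=2, v4=2, v5=3, v6=1. Each edge has distinct colors on its endpoints.

3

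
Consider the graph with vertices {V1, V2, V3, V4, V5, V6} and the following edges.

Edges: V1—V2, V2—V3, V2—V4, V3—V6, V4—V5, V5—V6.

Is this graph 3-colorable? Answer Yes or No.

Yes

The chromatic number is 3. The cycle V6-V5-V4-V2-V3-V6 has odd length 5, so it cannot be 2-colored; at least 3 colors are needed.
A valid assignment using 3 colors: V1=2, V2=1, V3=3, V4=2, V5=1, V6=2.
That is already a proper 3-coloring.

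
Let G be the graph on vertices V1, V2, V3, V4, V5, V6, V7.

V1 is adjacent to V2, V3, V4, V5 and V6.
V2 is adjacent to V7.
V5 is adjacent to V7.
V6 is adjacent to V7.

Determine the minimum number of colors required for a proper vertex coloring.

2

V1 and V4 are adjacent, so at least 2 colors are needed.
2 colors suffice: color 1 → {V1, V7}; color 2 → {V2, V3, V4, V5, V6}. Each edge has distinct colors on its endpoints.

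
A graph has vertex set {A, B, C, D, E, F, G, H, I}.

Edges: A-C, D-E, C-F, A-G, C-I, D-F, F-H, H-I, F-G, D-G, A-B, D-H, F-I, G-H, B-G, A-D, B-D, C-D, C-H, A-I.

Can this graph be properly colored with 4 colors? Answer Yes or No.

Yes

The chromatic number is 4. C, F, H, I are mutually adjacent (a clique of size 4), so at least 4 colors are needed.
4 colors suffice: color 1 → {D, I}; color 2 → {A, E, F}; color 3 → {C, G}; color 4 → {B, H}.
That is already a proper 4-coloring.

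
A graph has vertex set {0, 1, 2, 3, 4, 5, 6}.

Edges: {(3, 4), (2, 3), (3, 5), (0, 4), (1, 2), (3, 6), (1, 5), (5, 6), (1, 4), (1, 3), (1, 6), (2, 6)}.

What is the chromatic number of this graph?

1, 3, 5, 6 are pairwise adjacent (a clique of size 4), so at least 4 colors are needed.
4 colors suffice: color a → {0, 3}; color b → {1}; color c → {4, 6}; color d → {2, 5}. Every edge joins two different colors.

4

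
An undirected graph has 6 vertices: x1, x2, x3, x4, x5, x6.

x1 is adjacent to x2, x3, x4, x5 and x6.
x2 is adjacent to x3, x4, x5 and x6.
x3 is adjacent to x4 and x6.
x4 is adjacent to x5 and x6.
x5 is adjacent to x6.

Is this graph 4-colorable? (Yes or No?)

No

x1, x2, x3, x4, x6 are pairwise adjacent (a clique of size 5), so at least 5 colors are needed.
So 4 colors are not enough.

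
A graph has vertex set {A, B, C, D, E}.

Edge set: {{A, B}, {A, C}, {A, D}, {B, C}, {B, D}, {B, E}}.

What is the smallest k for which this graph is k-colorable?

A, B, D form a triangle, so at least 3 colors are needed.
3 colors suffice: color 1 → {B}; color 2 → {A, E}; color 3 → {C, D}. No two adjacent vertices share a color.

3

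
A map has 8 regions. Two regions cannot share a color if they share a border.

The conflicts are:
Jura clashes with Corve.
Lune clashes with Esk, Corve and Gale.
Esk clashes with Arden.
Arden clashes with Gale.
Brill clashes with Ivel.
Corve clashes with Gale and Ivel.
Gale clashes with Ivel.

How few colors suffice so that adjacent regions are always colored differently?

Corve, Gale, Ivel are mutually in conflict, so at least 3 colors are needed.
3 colors suffice: color 1 → {Arden, Brill, Corve}; color 2 → {Jura, Esk, Gale}; color 3 → {Lune, Ivel}. Each listed conflict is separated.

3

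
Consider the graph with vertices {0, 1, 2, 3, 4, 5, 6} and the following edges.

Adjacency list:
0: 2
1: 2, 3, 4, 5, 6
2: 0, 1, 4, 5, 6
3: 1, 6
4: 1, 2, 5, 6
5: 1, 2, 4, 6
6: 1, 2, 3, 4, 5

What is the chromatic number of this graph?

5

1, 2, 4, 5, 6 are pairwise adjacent (a clique of size 5), so at least 5 colors are needed.
One proper 5-coloring: 0=b, 1=c, 2=a, 3=a, 4=d, 5=e, 6=b. Each edge has distinct colors on its endpoints.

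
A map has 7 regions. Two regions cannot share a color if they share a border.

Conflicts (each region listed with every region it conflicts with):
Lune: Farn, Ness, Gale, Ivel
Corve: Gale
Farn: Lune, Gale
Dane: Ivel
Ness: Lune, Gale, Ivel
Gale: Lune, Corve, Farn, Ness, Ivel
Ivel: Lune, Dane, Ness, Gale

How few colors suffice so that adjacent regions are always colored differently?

4

Lune, Ness, Gale, Ivel all conflict with each other, so at least 4 colors are needed.
4 colors suffice: color 1 → {Dane, Gale}; color 2 → {Corve, Farn, Ivel}; color 3 → {Lune}; color 4 → {Ness}. No two conflicting regions share a color.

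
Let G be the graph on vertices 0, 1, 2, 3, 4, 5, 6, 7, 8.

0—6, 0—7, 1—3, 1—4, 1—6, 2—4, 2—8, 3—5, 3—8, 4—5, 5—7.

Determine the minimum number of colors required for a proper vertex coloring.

The cycle 8-3-5-4-2-8 has odd length 5, so it cannot be 2-colored; at least 3 colors are needed.
3 colors suffice: color a → {0, 1, 5, 8}; color b → {3, 4, 6, 7}; color c → {2}. Each edge has distinct colors on its endpoints.

3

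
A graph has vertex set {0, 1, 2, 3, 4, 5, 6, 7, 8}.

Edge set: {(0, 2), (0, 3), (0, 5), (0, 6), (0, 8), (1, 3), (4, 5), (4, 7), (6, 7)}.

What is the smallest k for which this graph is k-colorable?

The cycle 5-4-7-6-0-5 has odd length 5, so it cannot be 2-colored; at least 3 colors are needed.
One proper 3-coloring: 0=red, 1=red, 2=blue, 3=blue, 4=blue, 5=green, 6=blue, 7=red, 8=blue. No two adjacent vertices share a color.

3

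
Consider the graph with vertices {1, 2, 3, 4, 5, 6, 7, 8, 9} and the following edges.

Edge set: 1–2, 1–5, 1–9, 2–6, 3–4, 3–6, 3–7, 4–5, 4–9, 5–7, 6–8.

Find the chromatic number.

2

3 and 6 are adjacent, so at least 2 colors are needed.
One proper 2-coloring: 1=red, 2=blue, 3=blue, 4=red, 5=blue, 6=red, 7=red, 8=blue, 9=blue. Every edge joins two different colors.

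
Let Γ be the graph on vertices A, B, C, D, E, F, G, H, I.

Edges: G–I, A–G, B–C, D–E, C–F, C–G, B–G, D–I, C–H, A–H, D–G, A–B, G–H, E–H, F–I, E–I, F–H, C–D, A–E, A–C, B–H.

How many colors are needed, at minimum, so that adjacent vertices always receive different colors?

5

A, B, C, G, H form a clique, so at least 5 colors are needed.
One proper 5-coloring: A=4, B=5, C=2, D=3, E=1, F=1, G=1, H=3, I=2. No two adjacent vertices share a color.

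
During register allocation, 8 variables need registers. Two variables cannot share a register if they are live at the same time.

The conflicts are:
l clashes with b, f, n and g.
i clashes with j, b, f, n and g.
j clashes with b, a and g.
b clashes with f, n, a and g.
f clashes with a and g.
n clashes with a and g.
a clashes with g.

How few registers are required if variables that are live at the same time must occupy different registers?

4

b, f, a, g are mutually in conflict, so at least 4 registers are needed.
4 registers suffice: l=3, i=3, j=4, b=1, f=4, n=4, a=3, g=2. No two conflicting variables share a register.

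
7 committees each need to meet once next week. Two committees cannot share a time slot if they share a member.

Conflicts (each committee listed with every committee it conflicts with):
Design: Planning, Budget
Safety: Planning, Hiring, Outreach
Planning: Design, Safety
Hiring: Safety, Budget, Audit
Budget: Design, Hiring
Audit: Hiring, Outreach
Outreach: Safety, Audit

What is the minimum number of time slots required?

The cycle Planning-Design-Budget-Hiring-Safety-Planning has odd length 5, so it cannot be 2-colored; at least 3 time slots are needed.
Using 3 time slots: Design=1, Safety=2, Planning=3, Hiring=1, Budget=2, Audit=2, Outreach=1. No two conflicting committees share a time slot.

3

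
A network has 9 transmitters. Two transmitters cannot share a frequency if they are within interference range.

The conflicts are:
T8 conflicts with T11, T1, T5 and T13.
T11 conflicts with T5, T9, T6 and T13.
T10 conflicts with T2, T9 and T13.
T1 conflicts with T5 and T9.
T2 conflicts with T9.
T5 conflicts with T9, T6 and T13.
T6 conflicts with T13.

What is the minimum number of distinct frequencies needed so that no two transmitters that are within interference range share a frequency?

T11, T5, T6, T13 pairwise conflict, so at least 4 frequencies are needed.
4 frequencies suffice: frequency 1 → {T10, T5}; frequency 2 → {T9, T13}; frequency 3 → {T11, T1, T2}; frequency 4 → {T8, T6}. No two conflicting transmitters share a frequency.

4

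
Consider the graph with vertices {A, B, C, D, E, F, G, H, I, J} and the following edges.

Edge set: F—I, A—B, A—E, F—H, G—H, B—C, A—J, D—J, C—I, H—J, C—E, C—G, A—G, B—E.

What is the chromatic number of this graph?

A, B, E form a triangle, so at least 3 colors are needed.
3 colors suffice: color 1 → {A, C, D, H}; color 2 → {E, G, I, J}; color 3 → {B, F}. No two adjacent vertices share a color.

3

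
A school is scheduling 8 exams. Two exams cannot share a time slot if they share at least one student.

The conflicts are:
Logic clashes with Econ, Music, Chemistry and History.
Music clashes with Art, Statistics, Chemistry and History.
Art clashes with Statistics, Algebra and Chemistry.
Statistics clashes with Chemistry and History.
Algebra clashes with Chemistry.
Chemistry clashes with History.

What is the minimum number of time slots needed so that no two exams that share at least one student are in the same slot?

Logic, Music, Chemistry, History pairwise conflict, so at least 4 time slots are needed.
4 time slots suffice: time slot 1 → {Econ, Chemistry}; time slot 2 → {Music, Algebra}; time slot 3 → {Logic, Statistics}; time slot 4 → {Art, History}. No two conflicting exams share a time slot.

4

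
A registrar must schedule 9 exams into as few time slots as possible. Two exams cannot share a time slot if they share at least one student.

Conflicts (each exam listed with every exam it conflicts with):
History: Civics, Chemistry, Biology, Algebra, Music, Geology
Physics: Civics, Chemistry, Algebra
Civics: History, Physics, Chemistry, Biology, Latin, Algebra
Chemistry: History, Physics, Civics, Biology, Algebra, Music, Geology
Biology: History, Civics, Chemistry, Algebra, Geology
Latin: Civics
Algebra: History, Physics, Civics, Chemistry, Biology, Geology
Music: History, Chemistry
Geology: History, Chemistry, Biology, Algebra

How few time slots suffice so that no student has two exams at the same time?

5

History, Civics, Chemistry, Biology, Algebra all conflict with each other, so at least 5 time slots are needed.
A valid assignment using 5 time slots: History=4, Physics=4, Civics=3, Chemistry=1, Biology=5, Latin=1, Algebra=2, Music=2, Geology=3. No two conflicting exams share a time slot.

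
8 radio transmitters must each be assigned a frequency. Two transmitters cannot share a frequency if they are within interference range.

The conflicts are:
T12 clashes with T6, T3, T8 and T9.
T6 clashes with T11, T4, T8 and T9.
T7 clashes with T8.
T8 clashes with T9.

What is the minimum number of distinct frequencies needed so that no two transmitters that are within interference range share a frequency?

4

T12, T6, T8, T9 are mutually in conflict, so at least 4 frequencies are needed.
Using 4 frequencies: T12=2, T6=1, T11=2, T3=1, T4=2, T7=1, T8=3, T9=4. Each listed conflict is separated.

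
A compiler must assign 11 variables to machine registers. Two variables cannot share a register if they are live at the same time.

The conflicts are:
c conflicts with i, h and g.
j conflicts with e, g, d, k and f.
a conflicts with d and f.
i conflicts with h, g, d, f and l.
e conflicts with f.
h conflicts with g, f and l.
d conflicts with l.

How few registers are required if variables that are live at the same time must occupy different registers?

c, i, h, g pairwise conflict, so at least 4 registers are needed.
4 registers suffice: register 1 → {j, a, i}; register 2 → {e, h, d, k}; register 3 → {g, f, l}; register 4 → {c}. Each listed conflict is separated.

4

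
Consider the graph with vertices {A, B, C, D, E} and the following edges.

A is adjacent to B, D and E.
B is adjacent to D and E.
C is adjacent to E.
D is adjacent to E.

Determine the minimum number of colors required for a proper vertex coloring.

4

A, B, D, E form a clique, so at least 4 colors are needed.
4 colors suffice: color red → {E}; color blue → {C, D}; color green → {B}; color yellow → {A}. No two adjacent vertices share a color.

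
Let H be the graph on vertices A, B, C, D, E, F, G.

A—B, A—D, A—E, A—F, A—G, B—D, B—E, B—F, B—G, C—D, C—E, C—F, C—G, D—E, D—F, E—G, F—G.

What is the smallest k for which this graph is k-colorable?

A, B, D, E form a clique, so at least 4 colors are needed.
4 colors suffice: color 1 → {D, G}; color 2 → {E, F}; color 3 → {A, C}; color 4 → {B}. Every edge joins two different colors.

4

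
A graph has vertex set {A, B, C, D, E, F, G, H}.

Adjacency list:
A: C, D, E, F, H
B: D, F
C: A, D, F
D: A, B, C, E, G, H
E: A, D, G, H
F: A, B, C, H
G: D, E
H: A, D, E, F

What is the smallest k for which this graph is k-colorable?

4

A, D, E, H form a clique, so at least 4 colors are needed.
4 colors suffice: A=blue, B=blue, C=green, D=red, E=yellow, F=red, G=blue, H=green. Every edge joins two different colors.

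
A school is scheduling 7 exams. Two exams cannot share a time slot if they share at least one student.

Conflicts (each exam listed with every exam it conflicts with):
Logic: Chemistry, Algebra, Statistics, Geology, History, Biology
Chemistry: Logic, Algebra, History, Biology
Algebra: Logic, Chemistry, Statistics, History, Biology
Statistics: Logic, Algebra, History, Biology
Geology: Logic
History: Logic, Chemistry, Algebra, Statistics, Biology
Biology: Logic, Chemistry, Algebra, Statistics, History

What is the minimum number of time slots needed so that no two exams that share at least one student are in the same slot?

Logic, Algebra, Statistics, History, Biology all conflict with each other, so at least 5 time slots are needed.
Using 5 time slots: Logic=1, Chemistry=5, Algebra=2, Statistics=5, Geology=2, History=4, Biology=3. Every pair that conflicts lands in different time slots.

5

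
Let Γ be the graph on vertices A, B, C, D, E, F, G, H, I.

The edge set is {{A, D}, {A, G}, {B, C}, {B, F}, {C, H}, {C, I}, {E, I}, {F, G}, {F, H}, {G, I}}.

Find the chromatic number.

3

The cycle G-F-B-C-I-G has odd length 5, so it cannot be 2-colored; at least 3 colors are needed.
3 colors suffice: color 1 → {A, F, I}; color 2 → {C, D, E, G}; color 3 → {B, H}. Every edge joins two different colors.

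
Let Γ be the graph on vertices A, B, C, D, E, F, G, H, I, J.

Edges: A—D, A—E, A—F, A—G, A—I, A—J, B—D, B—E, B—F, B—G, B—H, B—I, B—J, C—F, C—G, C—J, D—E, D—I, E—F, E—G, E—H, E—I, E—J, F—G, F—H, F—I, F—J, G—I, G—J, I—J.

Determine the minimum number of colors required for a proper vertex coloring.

A, E, F, G, I, J are mutually adjacent (a clique of size 6), so at least 6 colors are needed.
6 colors suffice: color 1 → {D, F}; color 2 → {C, E}; color 3 → {H, I}; color 4 → {G}; color 5 → {A, B}; color 6 → {J}. Each edge has distinct colors on its endpoints.

6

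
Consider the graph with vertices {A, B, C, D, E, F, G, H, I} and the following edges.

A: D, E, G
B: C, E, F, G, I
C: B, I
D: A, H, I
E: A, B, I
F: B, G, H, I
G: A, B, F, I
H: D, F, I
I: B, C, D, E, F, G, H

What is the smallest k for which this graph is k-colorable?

B, F, G, I form a clique, so at least 4 colors are needed.
4 colors suffice: A=red, B=blue, C=green, D=green, E=green, F=yellow, G=green, H=blue, I=red. Each edge has distinct colors on its endpoints.

4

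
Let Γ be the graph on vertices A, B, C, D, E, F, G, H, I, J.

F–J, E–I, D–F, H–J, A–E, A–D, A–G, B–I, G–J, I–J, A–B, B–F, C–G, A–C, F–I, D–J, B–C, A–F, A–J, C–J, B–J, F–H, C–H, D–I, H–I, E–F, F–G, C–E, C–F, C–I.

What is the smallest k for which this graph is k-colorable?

5

A, C, F, G, J are pairwise adjacent (a clique of size 5), so at least 5 colors are needed.
5 colors suffice: A=yellow, B=purple, C=blue, D=blue, E=green, F=red, G=purple, H=purple, I=yellow, J=green. No two adjacent vertices share a color.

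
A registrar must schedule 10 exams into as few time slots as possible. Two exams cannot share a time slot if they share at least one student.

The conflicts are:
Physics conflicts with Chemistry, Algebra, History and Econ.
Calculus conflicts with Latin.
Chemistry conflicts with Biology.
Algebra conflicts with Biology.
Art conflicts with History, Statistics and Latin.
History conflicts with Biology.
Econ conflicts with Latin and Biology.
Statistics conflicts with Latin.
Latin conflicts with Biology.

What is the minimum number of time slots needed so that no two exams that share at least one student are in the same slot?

Econ, Latin, Biology are mutually in conflict, so at least 3 time slots are needed.
3 time slots suffice: Physics=1, Calculus=1, Chemistry=2, Algebra=2, Art=1, History=2, Econ=3, Statistics=3, Latin=2, Biology=1. Every pair that conflicts lands in different time slots.

3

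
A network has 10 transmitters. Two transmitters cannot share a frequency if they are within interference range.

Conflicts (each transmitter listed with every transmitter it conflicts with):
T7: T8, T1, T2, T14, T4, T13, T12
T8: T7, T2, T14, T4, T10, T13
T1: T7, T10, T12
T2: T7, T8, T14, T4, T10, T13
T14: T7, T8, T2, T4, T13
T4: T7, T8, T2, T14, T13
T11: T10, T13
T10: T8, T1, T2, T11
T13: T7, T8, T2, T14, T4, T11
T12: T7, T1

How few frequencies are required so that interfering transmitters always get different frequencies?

6

T7, T8, T2, T14, T4, T13 pairwise conflict, so at least 6 frequencies are needed.
6 frequencies suffice: frequency 1 → {T7, T10}; frequency 2 → {T1, T13}; frequency 3 → {T8, T11, T12}; frequency 4 → {T2}; frequency 5 → {T14}; frequency 6 → {T4}. No two conflicting transmitters share a frequency.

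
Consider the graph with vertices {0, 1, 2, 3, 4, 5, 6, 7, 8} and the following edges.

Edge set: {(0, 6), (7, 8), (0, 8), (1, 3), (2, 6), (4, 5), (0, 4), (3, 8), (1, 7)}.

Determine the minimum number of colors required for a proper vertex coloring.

0 and 4 are adjacent, so at least 2 colors are needed.
2 colors suffice: color red → {0, 2, 3, 5, 7}; color blue → {1, 4, 6, 8}. No two adjacent vertices share a color.

2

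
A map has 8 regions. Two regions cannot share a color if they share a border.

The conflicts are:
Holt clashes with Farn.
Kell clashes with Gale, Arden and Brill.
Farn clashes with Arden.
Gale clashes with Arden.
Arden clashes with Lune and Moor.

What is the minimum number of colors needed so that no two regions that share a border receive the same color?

3

Kell, Gale, Arden are mutually in conflict, so at least 3 colors are needed.
3 colors suffice: color 1 → {Holt, Arden, Brill}; color 2 → {Kell, Farn, Lune, Moor}; color 3 → {Gale}. Each listed conflict is separated.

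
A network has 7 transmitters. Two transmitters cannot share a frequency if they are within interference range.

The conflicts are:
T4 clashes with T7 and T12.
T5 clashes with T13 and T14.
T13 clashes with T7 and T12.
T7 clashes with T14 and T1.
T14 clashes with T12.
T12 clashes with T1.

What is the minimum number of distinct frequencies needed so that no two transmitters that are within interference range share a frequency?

2

T4 and T7 conflict, so at least 2 frequencies are needed.
2 frequencies suffice: frequency 1 → {T5, T7, T12}; frequency 2 → {T4, T13, T14, T1}. Every pair that conflicts lands in different frequencies.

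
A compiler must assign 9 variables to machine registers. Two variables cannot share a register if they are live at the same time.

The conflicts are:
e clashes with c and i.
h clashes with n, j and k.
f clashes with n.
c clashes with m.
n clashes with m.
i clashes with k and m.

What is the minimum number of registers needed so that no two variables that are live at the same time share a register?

3

The cycle k-i-m-n-h-k has odd length 5, so it cannot be 2-colored; at least 3 registers are needed.
Using 3 registers: e=1, h=1, f=1, c=2, n=2, i=2, j=2, k=3, m=1. Every pair that conflicts lands in different registers.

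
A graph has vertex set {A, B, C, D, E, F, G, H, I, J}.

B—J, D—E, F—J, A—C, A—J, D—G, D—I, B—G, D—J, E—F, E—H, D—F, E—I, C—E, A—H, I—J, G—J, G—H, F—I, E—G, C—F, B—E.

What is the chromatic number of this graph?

D, E, F, I are mutually adjacent (a clique of size 4), so at least 4 colors are needed.
4 colors suffice: A=2, B=3, C=3, D=3, E=1, F=2, G=2, H=3, I=4, J=1. Each edge has distinct colors on its endpoints.

4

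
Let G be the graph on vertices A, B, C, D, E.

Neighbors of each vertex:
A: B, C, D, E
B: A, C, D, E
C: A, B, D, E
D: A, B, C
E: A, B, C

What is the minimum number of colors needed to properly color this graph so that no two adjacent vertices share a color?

4

A, B, C, E are pairwise adjacent (a clique of size 4), so at least 4 colors are needed.
A valid assignment using 4 colors: A=1, B=2, C=3, D=4, E=4. Each edge has distinct colors on its endpoints.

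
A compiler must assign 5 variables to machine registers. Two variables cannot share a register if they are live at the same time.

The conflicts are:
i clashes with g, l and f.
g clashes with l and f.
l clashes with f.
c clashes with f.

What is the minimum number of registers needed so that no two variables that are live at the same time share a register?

i, g, l, f all conflict with each other, so at least 4 registers are needed.
4 registers suffice: register 1 → {f}; register 2 → {l, c}; register 3 → {i}; register 4 → {g}. Every pair that conflicts lands in different registers.

4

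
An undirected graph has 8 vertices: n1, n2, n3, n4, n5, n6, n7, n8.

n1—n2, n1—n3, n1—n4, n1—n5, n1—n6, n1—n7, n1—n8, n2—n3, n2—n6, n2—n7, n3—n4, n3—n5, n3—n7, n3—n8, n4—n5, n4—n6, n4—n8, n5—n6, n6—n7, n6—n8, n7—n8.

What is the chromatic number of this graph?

4

n1, n3, n4, n5 are pairwise adjacent (a clique of size 4), so at least 4 colors are needed.
4 colors suffice: color 1 → {n1}; color 2 → {n3, n6}; color 3 → {n4, n7}; color 4 → {n2, n5, n8}. Each edge has distinct colors on its endpoints.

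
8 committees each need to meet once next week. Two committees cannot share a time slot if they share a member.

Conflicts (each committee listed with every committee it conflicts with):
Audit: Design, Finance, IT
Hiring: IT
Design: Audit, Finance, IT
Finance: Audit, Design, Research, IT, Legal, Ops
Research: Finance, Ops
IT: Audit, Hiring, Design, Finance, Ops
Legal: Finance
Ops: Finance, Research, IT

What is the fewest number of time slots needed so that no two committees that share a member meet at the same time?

4

Audit, Design, Finance, IT are mutually in conflict, so at least 4 time slots are needed.
4 time slots suffice: Audit=3, Hiring=1, Design=4, Finance=1, Research=2, IT=2, Legal=2, Ops=3. No two conflicting committees share a time slot.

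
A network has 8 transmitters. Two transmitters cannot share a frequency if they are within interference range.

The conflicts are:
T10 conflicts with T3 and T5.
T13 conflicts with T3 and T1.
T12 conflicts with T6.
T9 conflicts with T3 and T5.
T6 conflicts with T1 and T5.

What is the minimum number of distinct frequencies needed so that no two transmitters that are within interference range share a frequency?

2

T6 and T1 conflict, so at least 2 frequencies are needed.
2 frequencies suffice: T10=1, T13=1, T12=2, T9=1, T3=2, T6=1, T1=2, T5=2. No two conflicting transmitters share a frequency.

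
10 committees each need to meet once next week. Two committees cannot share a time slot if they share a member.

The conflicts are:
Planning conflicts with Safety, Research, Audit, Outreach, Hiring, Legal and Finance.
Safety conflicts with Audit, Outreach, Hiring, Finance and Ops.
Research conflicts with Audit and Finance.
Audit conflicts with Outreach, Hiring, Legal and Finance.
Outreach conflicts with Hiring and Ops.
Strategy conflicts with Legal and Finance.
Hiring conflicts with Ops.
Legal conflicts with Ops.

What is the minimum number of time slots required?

Planning, Safety, Audit, Outreach, Hiring are mutually in conflict, so at least 5 time slots are needed.
Using 5 time slots: Planning=1, Safety=3, Research=3, Audit=2, Outreach=4, Strategy=1, Hiring=5, Legal=3, Finance=4, Ops=1. Every pair that conflicts lands in different time slots.

5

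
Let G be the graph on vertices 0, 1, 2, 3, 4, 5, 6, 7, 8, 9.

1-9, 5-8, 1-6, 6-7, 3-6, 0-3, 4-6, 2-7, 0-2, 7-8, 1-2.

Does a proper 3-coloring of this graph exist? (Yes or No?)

The chromatic number is 3. The cycle 0-3-6-7-2-0 has odd length 5, so it cannot be 2-colored; at least 3 colors are needed.
3 colors suffice: 0=c, 1=b, 2=a, 3=b, 4=b, 5=b, 6=a, 7=b, 8=a, 9=a.
That is already a proper 3-coloring.

Yes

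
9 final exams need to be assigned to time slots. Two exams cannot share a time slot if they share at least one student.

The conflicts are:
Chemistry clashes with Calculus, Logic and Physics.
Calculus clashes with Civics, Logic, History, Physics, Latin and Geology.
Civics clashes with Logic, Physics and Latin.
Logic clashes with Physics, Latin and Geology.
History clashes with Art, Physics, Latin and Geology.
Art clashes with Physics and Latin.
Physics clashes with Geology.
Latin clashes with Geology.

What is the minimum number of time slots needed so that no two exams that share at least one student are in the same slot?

Chemistry, Calculus, Logic, Physics all conflict with each other, so at least 4 time slots are needed.
4 time slots suffice: time slot 1 → {Physics, Latin}; time slot 2 → {Calculus, Art}; time slot 3 → {Logic, History}; time slot 4 → {Chemistry, Civics, Geology}. Each listed conflict is separated.

4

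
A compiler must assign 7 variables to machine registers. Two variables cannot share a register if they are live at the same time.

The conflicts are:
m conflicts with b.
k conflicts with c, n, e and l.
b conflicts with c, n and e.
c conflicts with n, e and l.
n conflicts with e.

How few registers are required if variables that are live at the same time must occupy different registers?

4

b, c, n, e pairwise conflict, so at least 4 registers are needed.
4 registers suffice: m=1, k=3, b=3, c=1, n=4, e=2, l=2. Each listed conflict is separated.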